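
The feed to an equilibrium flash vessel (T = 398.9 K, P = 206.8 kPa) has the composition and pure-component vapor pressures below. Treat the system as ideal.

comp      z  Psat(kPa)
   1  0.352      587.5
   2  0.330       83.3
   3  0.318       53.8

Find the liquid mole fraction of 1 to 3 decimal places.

x_1 = 0.266

Raoult's law: Kᵢ = Pᵢˢᵃᵗ/P = Pᵢˢᵃᵗ/206.8.
  K_1 = 587.5/206.8 = 2.84091, K_2 = 83.3/206.8 = 0.40280, K_3 = 53.8/206.8 = 0.26015
Iterate (Newton) starting at ψ = 0.5:
  ψ = 0.500: g = -0.3170, g' = -1.001 → ψ = 0.183
  ψ = 0.183: g = -0.0091, g' = -1.048 → ψ = 0.175
Converged at ψ = 0.175.
Compositions from xᵢ = zᵢ/(1+ψ(Kᵢ−1)), yᵢ = Kᵢxᵢ:
  1: x = 0.266, y = 0.757
  2: x = 0.368, y = 0.148
  3: x = 0.365, y = 0.095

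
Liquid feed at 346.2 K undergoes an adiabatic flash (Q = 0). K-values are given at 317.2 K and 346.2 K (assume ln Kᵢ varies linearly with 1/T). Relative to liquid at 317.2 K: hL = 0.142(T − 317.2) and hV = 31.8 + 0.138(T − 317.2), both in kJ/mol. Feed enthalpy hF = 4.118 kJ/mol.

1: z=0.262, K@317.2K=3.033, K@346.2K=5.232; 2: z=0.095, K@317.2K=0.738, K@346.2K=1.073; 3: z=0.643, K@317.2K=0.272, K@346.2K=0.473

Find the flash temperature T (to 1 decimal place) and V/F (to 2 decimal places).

T = 322.8 K, V/F = 0.10

Adiabatic flash: solve Rachford–Rice at each trial T, then check hF = ψ·hV(T) + (1−ψ)·hL(T).
  T = 317.2 K: K = (3.033, 0.738, 0.272), RR gives ψ = 0.029, H_out = 0.915 kJ/mol
  T = 346.2 K: K = (5.232, 1.073, 0.473), RR gives ψ = 0.388, H_out = 16.427 kJ/mol
  T = 331.7 K: K = (4.031, 0.897, 0.363), RR gives ψ = 0.212, H_out = 8.789 kJ/mol
  T = 324.4 K: K = (3.504, 0.815, 0.315), RR gives ψ = 0.125, H_out = 4.993 kJ/mol
  T = 320.8 K: K = (3.263, 0.776, 0.293), RR gives ψ = 0.079, H_out = 3.016 kJ/mol
  T = 322.6 K: K = (3.382, 0.795, 0.304), RR gives ψ = 0.102, H_out = 4.017 kJ/mol
Linear interpolation between T = 322.6 (H_out = 4.017) and T = 324.4 (H_out = 4.993) on hF = 4.118 gives T ≈ 322.8 K, at which ψ = 0.10.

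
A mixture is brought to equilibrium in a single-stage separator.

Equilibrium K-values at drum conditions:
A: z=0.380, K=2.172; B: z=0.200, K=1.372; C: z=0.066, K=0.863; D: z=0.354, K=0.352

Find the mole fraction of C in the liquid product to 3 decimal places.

x_C = 0.071

Rachford–Rice: g(ψ) = Σ zᵢ(Kᵢ−1)/(1+ψ(Kᵢ−1)) = 0.
Check two-phase: ΣzᵢKᵢ = 1.281 > 1 and Σzᵢ/Kᵢ = 1.403 > 1, so g(0) = 0.281 > 0 and g(1) = -0.403 < 0.
Newton iteration, ψ⁰ = 0.5:
  ψ = 0.500: g = -0.0055, g' = -0.554 → ψ = 0.490
Converged at ψ = 0.490.
Compositions from xᵢ = zᵢ/(1+ψ(Kᵢ−1)), yᵢ = Kᵢxᵢ:
  A: x = 0.241, y = 0.524
  B: x = 0.169, y = 0.232
  C: x = 0.071, y = 0.061
  D: x = 0.519, y = 0.183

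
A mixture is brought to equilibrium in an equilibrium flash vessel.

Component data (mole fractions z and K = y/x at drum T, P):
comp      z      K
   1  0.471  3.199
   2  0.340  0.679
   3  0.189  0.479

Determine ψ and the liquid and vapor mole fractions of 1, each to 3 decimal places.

ψ = 0.917, x_1 = 0.156, y_1 = 0.499

Newton–Raphson from ψ = 0.5:
  ψ = 0.500: g = 0.2302, g' = -0.660 → ψ = 0.849
  ψ = 0.849: g = 0.0349, g' = -0.508 → ψ = 0.917
Converged at ψ = 0.917.
Compositions from xᵢ = zᵢ/(1+ψ(Kᵢ−1)), yᵢ = Kᵢxᵢ:
  1: x = 0.156, y = 0.499
  2: x = 0.482, y = 0.327
  3: x = 0.362, y = 0.173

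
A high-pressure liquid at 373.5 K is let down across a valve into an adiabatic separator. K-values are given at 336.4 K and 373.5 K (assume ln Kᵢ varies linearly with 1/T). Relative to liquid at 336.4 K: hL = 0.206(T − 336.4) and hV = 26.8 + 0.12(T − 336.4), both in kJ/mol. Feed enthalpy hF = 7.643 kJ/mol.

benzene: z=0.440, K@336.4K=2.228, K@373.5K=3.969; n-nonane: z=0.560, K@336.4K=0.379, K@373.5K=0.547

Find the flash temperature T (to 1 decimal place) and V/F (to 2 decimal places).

Adiabatic flash: solve Rachford–Rice at each trial T, then check hF = ψ·hV(T) + (1−ψ)·hL(T).
  T = 336.4 K: K = (2.228, 0.379), RR gives ψ = 0.253, H_out = 6.767 kJ/mol
  T = 373.5 K: K = (3.969, 0.547), RR gives ψ = 0.783, H_out = 26.121 kJ/mol
  T = 354.9 K: K = (3.017, 0.459), RR gives ψ = 0.536, H_out = 17.331 kJ/mol
  T = 345.6 K: K = (2.601, 0.418), RR gives ψ = 0.406, H_out = 12.466 kJ/mol
  T = 341.0 K: K = (2.410, 0.398), RR gives ψ = 0.334, H_out = 9.769 kJ/mol
  T = 338.7 K: K = (2.318, 0.389), RR gives ψ = 0.295, H_out = 8.314 kJ/mol
Linear interpolation between T = 336.4 (H_out = 6.767) and T = 338.7 (H_out = 8.314) on hF = 7.643 gives T ≈ 337.7 K, at which ψ = 0.28.

T = 337.7 K, V/F = 0.28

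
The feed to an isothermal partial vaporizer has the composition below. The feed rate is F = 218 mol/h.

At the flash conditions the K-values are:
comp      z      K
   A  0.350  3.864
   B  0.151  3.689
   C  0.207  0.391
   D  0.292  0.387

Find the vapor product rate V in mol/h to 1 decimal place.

Rachford–Rice: g(β) = Σ zᵢ(Kᵢ−1)/(1+β(Kᵢ−1)) = 0.
Feasibility: ΣzᵢKᵢ = 2.103, Σzᵢ/Kᵢ = 1.415 — both > 1, two phases present.
Iterate (Newton) starting at β = 0.5:
  β = 0.500: g = 0.1460, g' = -1.071 → β = 0.636
  β = 0.636: g = 0.0056, g' = -1.009 → β = 0.642
Converged at β = 0.642.
Then V = β·F = 0.6419·218 = 139.9 mol/h and L = F − V = 78.1 mol/h.

V = 139.9 mol/h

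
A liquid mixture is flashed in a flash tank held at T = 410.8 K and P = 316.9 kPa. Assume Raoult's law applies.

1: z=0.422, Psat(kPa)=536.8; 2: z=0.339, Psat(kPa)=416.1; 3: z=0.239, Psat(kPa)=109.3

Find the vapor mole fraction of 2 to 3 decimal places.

y_2 = 0.366

Raoult's law: Kᵢ = Pᵢˢᵃᵗ/P = Pᵢˢᵃᵗ/316.9.
  K_1 = 536.8/316.9 = 1.69391, K_2 = 416.1/316.9 = 1.31303, K_3 = 109.3/316.9 = 0.34490
Newton–Raphson from β = 0.5:
  β = 0.500: g = 0.0763, g' = -0.364 → β = 0.710
  β = 0.710: g = -0.0097, g' = -0.472 → β = 0.689
Converged at β = 0.689.
Compositions from xᵢ = zᵢ/(1+β(Kᵢ−1)), yᵢ = Kᵢxᵢ:
  1: x = 0.285, y = 0.484
  2: x = 0.279, y = 0.366
  3: x = 0.436, y = 0.150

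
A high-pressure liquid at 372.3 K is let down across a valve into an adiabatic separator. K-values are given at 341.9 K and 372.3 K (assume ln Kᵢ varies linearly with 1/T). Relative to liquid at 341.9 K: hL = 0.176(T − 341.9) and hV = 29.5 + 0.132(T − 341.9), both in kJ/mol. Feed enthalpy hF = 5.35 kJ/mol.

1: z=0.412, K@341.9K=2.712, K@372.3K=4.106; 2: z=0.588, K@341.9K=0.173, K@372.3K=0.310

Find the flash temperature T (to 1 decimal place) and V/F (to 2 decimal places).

Adiabatic flash: solve Rachford–Rice at each trial T, then check hF = ψ·hV(T) + (1−ψ)·hL(T).
  T = 341.9 K: K = (2.712, 0.173), RR gives ψ = 0.155, H_out = 4.564 kJ/mol
  T = 372.3 K: K = (4.106, 0.310), RR gives ψ = 0.408, H_out = 16.835 kJ/mol
  T = 357.1 K: K = (3.367, 0.234), RR gives ψ = 0.290, H_out = 11.029 kJ/mol
  T = 349.5 K: K = (3.029, 0.202), RR gives ψ = 0.227, H_out = 7.944 kJ/mol
  T = 345.7 K: K = (2.868, 0.187), RR gives ψ = 0.192, H_out = 6.301 kJ/mol
  T = 343.8 K: K = (2.789, 0.180), RR gives ψ = 0.174, H_out = 5.446 kJ/mol
Linear interpolation between T = 341.9 (H_out = 4.564) and T = 343.8 (H_out = 5.446) on hF = 5.35 gives T ≈ 343.6 K, at which ψ = 0.17.

T = 343.6 K, V/F = 0.17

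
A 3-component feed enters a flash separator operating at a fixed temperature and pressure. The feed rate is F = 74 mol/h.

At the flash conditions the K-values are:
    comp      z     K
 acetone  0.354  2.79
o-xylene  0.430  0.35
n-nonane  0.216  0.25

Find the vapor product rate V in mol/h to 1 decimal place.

Newton iteration, ψ⁰ = 0.5:
  ψ = 0.500: g = -0.3389, g' = -1.026 → ψ = 0.170
  ψ = 0.170: g = -0.0136, g' = -1.056 → ψ = 0.157
Converged at ψ = 0.157.
Then V = ψ·F = 0.1568·74 = 11.6 mol/h and L = F − V = 62.4 mol/h.

V = 11.6 mol/h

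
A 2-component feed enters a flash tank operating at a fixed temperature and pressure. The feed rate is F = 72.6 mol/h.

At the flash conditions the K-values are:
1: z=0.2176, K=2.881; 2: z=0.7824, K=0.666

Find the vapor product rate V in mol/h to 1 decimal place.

V = 17.1 mol/h

Material balance + equilibrium reduce to Σ zᵢ(Kᵢ−1)/(1+β(Kᵢ−1)) = 0.
Feasibility: ΣzᵢKᵢ = 1.1480, Σzᵢ/Kᵢ = 1.2503 — both > 1, two phases present.
Newton iteration, β⁰ = 0.5:
  β = 0.5000: g = -0.10278, g' = -0.3302 → β = 0.1888
  β = 0.1888: g = 0.02315, g' = -0.5187 → β = 0.2334
  β = 0.2334: g = 0.00102, g' = -0.4745 → β = 0.2355
Converged at β = 0.2355.
Then V = β·F = 0.2355·72.6 = 17.1 mol/h and L = F − V = 55.5 mol/h.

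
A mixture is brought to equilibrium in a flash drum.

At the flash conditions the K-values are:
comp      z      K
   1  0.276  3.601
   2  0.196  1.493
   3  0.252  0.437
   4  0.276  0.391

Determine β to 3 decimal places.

β = 0.435

Material balance + equilibrium reduce to Σ zᵢ(Kᵢ−1)/(1+β(Kᵢ−1)) = 0.
Feasibility: ΣzᵢKᵢ = 1.505, Σzᵢ/Kᵢ = 1.490 — both > 1, two phases present.
Iterate (Newton) starting at β = 0.38:
  β = 0.380: g = 0.0432, g' = -0.809 → β = 0.433
  β = 0.433: g = 0.0010, g' = -0.774 → β = 0.435
Converged at β = 0.435.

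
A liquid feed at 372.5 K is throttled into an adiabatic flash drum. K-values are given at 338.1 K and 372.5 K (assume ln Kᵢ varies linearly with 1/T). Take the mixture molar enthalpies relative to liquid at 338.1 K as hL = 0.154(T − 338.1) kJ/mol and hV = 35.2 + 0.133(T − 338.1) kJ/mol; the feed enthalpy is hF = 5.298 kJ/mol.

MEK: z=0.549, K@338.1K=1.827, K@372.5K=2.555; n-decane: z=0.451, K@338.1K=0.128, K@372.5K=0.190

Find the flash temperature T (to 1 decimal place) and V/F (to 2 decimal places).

Adiabatic flash: solve Rachford–Rice at each trial T, then check hF = ψ·hV(T) + (1−ψ)·hL(T).
  T = 338.1 K: K = (1.827, 0.128), RR gives ψ = 0.084, H_out = 2.965 kJ/mol
  T = 372.5 K: K = (2.555, 0.190), RR gives ψ = 0.388, H_out = 18.666 kJ/mol
  T = 355.3 K: K = (2.178, 0.157), RR gives ψ = 0.269, H_out = 12.013 kJ/mol
  T = 346.7 K: K = (1.999, 0.142), RR gives ψ = 0.189, H_out = 7.934 kJ/mol
  T = 342.4 K: K = (1.912, 0.135), RR gives ψ = 0.140, H_out = 5.590 kJ/mol
  T = 340.2 K: K = (1.868, 0.131), RR gives ψ = 0.113, H_out = 4.287 kJ/mol
Linear interpolation between T = 340.2 (H_out = 4.287) and T = 342.4 (H_out = 5.590) on hF = 5.298 gives T ≈ 341.9 K, at which ψ = 0.13.

T = 341.9 K, V/F = 0.13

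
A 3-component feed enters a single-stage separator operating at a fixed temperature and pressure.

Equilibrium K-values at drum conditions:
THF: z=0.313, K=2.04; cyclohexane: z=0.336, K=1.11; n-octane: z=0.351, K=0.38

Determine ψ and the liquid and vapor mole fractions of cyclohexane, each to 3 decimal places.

Rachford–Rice: g(ψ) = Σ zᵢ(Kᵢ−1)/(1+ψ(Kᵢ−1)) = 0.
Feasibility: ΣzᵢKᵢ = 1.145, Σzᵢ/Kᵢ = 1.380 — both > 1, two phases present.
Iterate (Newton) starting at ψ = 0.41:
  ψ = 0.410: g = -0.0282, g' = -0.413 → ψ = 0.342
  ψ = 0.342: g = -0.0003, g' = -0.405 → ψ = 0.341
Converged at ψ = 0.341.
Compositions from xᵢ = zᵢ/(1+ψ(Kᵢ−1)), yᵢ = Kᵢxᵢ:
  THF: x = 0.231, y = 0.471
  cyclohexane: x = 0.324, y = 0.359
  n-octane: x = 0.445, y = 0.169

ψ = 0.341, x_cyclohexane = 0.324, y_cyclohexane = 0.359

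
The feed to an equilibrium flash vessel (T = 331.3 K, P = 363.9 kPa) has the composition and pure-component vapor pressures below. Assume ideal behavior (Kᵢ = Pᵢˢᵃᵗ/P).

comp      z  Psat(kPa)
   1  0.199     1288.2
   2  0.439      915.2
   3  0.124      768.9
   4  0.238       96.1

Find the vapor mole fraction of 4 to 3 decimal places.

Raoult's law: Kᵢ = Pᵢˢᵃᵗ/P = Pᵢˢᵃᵗ/363.9.
  K_1 = 1288.2/363.9 = 3.53998, K_2 = 915.2/363.9 = 2.51498, K_3 = 768.9/363.9 = 2.11294, K_4 = 96.1/363.9 = 0.26408
Rachford–Rice: g(ψ) = Σ zᵢ(Kᵢ−1)/(1+ψ(Kᵢ−1)) = 0.
g(0) = ΣzᵢKᵢ − 1 = 1.133 and g(1) = 1 − Σzᵢ/Kᵢ = -0.191, so a root lies in (0, 1).
Iterate (Newton) starting at ψ = 0.59:
  ψ = 0.590: g = 0.3272, g' = -0.945 → ψ = 0.936
  ψ = 0.936: g = -0.0709, g' = -1.654 → ψ = 0.893
  ψ = 0.893: g = -0.0049, g' = -1.439 → ψ = 0.890
Converged at ψ = 0.890.
Compositions from xᵢ = zᵢ/(1+ψ(Kᵢ−1)), yᵢ = Kᵢxᵢ:
  1: x = 0.061, y = 0.216
  2: x = 0.187, y = 0.470
  3: x = 0.062, y = 0.132
  4: x = 0.690, y = 0.182

y_4 = 0.182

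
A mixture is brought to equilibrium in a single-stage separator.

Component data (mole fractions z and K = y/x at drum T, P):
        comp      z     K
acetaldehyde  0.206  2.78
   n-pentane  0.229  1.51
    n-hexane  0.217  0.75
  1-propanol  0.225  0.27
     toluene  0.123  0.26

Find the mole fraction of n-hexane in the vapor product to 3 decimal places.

Newton–Raphson from β = 0.5:
  β = 0.500: g = -0.1781, g' = -0.705 → β = 0.248
  β = 0.248: g = -0.0115, g' = -0.656 → β = 0.230
Converged at β = 0.230.
Compositions from xᵢ = zᵢ/(1+β(Kᵢ−1)), yᵢ = Kᵢxᵢ:
  acetaldehyde: x = 0.146, y = 0.406
  n-pentane: x = 0.205, y = 0.309
  n-hexane: x = 0.230, y = 0.173
  1-propanol: x = 0.270, y = 0.073
  toluene: x = 0.148, y = 0.039

y_n-hexane = 0.173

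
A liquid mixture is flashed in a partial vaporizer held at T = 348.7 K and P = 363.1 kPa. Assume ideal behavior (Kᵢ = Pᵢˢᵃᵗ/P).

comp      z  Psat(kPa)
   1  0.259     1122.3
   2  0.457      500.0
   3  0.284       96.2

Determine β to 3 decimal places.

β = 0.610

Raoult's law: Kᵢ = Pᵢˢᵃᵗ/P = Pᵢˢᵃᵗ/363.1.
  K_1 = 1122.3/363.1 = 3.09088, K_2 = 500.0/363.1 = 1.37703, K_3 = 96.2/363.1 = 0.26494
Material balance + equilibrium reduce to Σ zᵢ(Kᵢ−1)/(1+β(Kᵢ−1)) = 0.
Feasibility: ΣzᵢKᵢ = 1.505, Σzᵢ/Kᵢ = 1.488 — both > 1, two phases present.
Newton iteration, β⁰ = 0.6:
  β = 0.600: g = 0.0072, g' = -0.757 → β = 0.610
Converged at β = 0.610.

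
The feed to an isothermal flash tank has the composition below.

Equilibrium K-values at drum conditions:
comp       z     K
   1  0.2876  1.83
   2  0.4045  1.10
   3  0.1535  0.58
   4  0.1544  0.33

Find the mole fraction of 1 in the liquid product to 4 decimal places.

x_1 = 0.2163

Rachford–Rice: g(ψ) = Σ zᵢ(Kᵢ−1)/(1+ψ(Kᵢ−1)) = 0.
Check two-phase: ΣzᵢKᵢ = 1.1112 > 1 and Σzᵢ/Kᵢ = 1.2574 > 1, so g(0) = 0.1112 > 0 and g(1) = -0.2574 < 0.
Newton iteration, ψ⁰ = 0.7:
  ψ = 0.7000: g = -0.09735, g' = -0.3829 → ψ = 0.4458
  ψ = 0.4458: g = -0.01386, g' = -0.2912 → ψ = 0.3982
  ψ = 0.3982: g = -0.00019, g' = -0.2836 → ψ = 0.3975
Converged at ψ = 0.3975.
Compositions from xᵢ = zᵢ/(1+ψ(Kᵢ−1)), yᵢ = Kᵢxᵢ:
  1: x = 0.2163, y = 0.3957
  2: x = 0.3890, y = 0.4279
  3: x = 0.1843, y = 0.1069
  4: x = 0.2104, y = 0.0694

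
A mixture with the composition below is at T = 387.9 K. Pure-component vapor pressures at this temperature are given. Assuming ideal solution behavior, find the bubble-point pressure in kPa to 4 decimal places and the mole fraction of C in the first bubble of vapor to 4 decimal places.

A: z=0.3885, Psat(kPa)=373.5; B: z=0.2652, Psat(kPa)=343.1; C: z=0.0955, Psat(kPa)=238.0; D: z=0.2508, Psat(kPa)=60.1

Pbub = 273.8970 kPa, y_C = 0.0830

At the bubble point ψ → 0, so ΣzᵢKᵢ = 1 with Kᵢ = Pᵢˢᵃᵗ/P ⇒ P = ΣzᵢPᵢˢᵃᵗ.
P = 0.3885·373.5 + 0.2652·343.1 + 0.0955·238.0 + 0.2508·60.1 = 273.8970 kPa
yᵢ = zᵢPᵢˢᵃᵗ/P ⇒ y_C = 0.0955·238.0/273.8970 = 0.0830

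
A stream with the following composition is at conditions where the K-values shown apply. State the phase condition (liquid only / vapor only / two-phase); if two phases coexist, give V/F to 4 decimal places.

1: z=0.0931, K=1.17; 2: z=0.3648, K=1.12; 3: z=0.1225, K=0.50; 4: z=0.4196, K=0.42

ΣzᵢKᵢ = 0.7550; Σzᵢ/Kᵢ = 1.6493.
Since ΣzᵢKᵢ < 1 the mixture is below its bubble point — single liquid phase.

liquid only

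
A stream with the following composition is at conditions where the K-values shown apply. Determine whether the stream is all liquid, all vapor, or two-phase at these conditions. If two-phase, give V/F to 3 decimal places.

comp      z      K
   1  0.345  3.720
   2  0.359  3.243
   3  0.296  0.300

two-phase, V/F = 0.885

ΣzᵢKᵢ = 2.536; Σzᵢ/Kᵢ = 1.190.
Both exceed 1, so a two-phase solution exists.
Let ψ = V/F and solve Σ zᵢ(Kᵢ−1)/(1+ψ(Kᵢ−1)) = 0.
Newton iteration, ψ⁰ = 0.68:
  ψ = 0.680: g = 0.2528, g' = -1.126 → ψ = 0.905
  ψ = 0.905: g = -0.0278, g' = -1.488 → ψ = 0.886
  ψ = 0.886: g = -0.0006, g' = -1.427 → ψ = 0.885
Converged at ψ = 0.885.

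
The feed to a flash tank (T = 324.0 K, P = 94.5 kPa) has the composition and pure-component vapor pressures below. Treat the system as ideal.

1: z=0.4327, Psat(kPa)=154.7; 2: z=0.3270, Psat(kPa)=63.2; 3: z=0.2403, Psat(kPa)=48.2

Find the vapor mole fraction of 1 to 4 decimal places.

y_1 = 0.6312

Raoult's law: Kᵢ = Pᵢˢᵃᵗ/P = Pᵢˢᵃᵗ/94.5.
  K_1 = 154.7/94.5 = 1.637037, K_2 = 63.2/94.5 = 0.668783, K_3 = 48.2/94.5 = 0.510053
Rachford–Rice: g(ψ) = Σ zᵢ(Kᵢ−1)/(1+ψ(Kᵢ−1)) = 0.
g(0) = ΣzᵢKᵢ − 1 = 0.0496 and g(1) = 1 − Σzᵢ/Kᵢ = -0.2244, so a root lies in (0, 1).
Newton iteration, ψ⁰ = 0.5:
  ψ = 0.5000: g = -0.07668, g' = -0.2537 → ψ = 0.1978
  ψ = 0.1978: g = -0.00146, g' = -0.2503 → ψ = 0.1919
Converged at ψ = 0.1919.
Compositions from xᵢ = zᵢ/(1+ψ(Kᵢ−1)), yᵢ = Kᵢxᵢ:
  1: x = 0.3856, y = 0.6312
  2: x = 0.3492, y = 0.2335
  3: x = 0.2652, y = 0.1353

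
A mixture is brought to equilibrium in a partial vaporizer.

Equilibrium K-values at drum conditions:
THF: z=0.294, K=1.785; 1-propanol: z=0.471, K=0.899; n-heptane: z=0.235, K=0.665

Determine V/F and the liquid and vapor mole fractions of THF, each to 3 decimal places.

V/F = 0.660, x_THF = 0.194, y_THF = 0.346

Material balance + equilibrium reduce to Σ zᵢ(Kᵢ−1)/(1+V/F(Kᵢ−1)) = 0.
g(0) = ΣzᵢKᵢ − 1 = 0.104 and g(1) = 1 − Σzᵢ/Kᵢ = -0.042, so a root lies in (0, 1).
Newton iteration, V/F⁰ = 0.69:
  V/F = 0.690: g = -0.0038, g' = -0.126 → V/F = 0.660
Converged at V/F = 0.660.
Compositions from xᵢ = zᵢ/(1+V/F(Kᵢ−1)), yᵢ = Kᵢxᵢ:
  THF: x = 0.194, y = 0.346
  1-propanol: x = 0.505, y = 0.454
  n-heptane: x = 0.302, y = 0.201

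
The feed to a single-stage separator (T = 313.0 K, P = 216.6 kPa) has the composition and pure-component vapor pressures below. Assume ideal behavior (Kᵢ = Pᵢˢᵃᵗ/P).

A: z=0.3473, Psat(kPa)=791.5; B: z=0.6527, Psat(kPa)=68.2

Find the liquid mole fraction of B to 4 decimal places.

Raoult's law: Kᵢ = Pᵢˢᵃᵗ/P = Pᵢˢᵃᵗ/216.6.
  K_A = 791.5/216.6 = 3.654201, K_B = 68.2/216.6 = 0.314866
Binary case is linear: z₁(K₁−1)(1+β(K₂−1)) + z₂(K₂−1)(1+β(K₁−1)) = 0
⇒ β = [z₁(K₁−1)+z₂(K₂−1)] / [−(K₁−1)(K₂−1)] = 0.47462/1.81848 = 0.2610
Compositions from xᵢ = zᵢ/(1+β(Kᵢ−1)), yᵢ = Kᵢxᵢ:
  A: x = 0.2052, y = 0.7497
  B: x = 0.7948, y = 0.2503

x_B = 0.7948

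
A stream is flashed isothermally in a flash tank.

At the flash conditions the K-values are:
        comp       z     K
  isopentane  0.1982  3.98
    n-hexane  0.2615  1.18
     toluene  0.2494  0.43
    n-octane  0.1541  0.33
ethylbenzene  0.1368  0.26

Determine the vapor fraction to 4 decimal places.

ψ = 0.2174

Newton iteration, ψ⁰ = 0.63:
  ψ = 0.6300: g = -0.34257, g' = -0.8867 → ψ = 0.2437
  ψ = 0.2437: g = -0.02471, g' = -0.9181 → ψ = 0.2167
  ψ = 0.2167: g = 0.00060, g' = -0.9640 → ψ = 0.2174
Converged at ψ = 0.2174.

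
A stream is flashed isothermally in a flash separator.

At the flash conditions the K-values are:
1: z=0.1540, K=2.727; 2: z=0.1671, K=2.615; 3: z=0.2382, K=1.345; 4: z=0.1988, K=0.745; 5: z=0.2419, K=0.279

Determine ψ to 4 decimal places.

Let ψ = V/F and solve Σ zᵢ(Kᵢ−1)/(1+ψ(Kᵢ−1)) = 0.
Feasibility: ΣzᵢKᵢ = 1.3929, Σzᵢ/Kᵢ = 1.4313 — both > 1, two phases present.
Iterate (Newton) starting at ψ = 0.5:
  ψ = 0.5000: g = 0.03128, g' = -0.6108 → ψ = 0.5512
  ψ = 0.5512: g = -0.00036, g' = -0.6264 → ψ = 0.5506
Converged at ψ = 0.5506.

ψ = 0.5506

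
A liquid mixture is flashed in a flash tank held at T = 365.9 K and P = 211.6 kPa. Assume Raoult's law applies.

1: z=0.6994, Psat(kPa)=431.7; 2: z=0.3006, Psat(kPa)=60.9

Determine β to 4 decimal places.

Raoult's law: Kᵢ = Pᵢˢᵃᵗ/P = Pᵢˢᵃᵗ/211.6.
  K_1 = 431.7/211.6 = 2.040170, K_2 = 60.9/211.6 = 0.287807
Material balance + equilibrium reduce to Σ zᵢ(Kᵢ−1)/(1+β(Kᵢ−1)) = 0.
g(0) = ΣzᵢKᵢ − 1 = 0.5134 and g(1) = 1 − Σzᵢ/Kᵢ = -0.3873, so a root lies in (0, 1).
Binary case is linear: z₁(K₁−1)(1+β(K₂−1)) + z₂(K₂−1)(1+β(K₁−1)) = 0
⇒ β = [z₁(K₁−1)+z₂(K₂−1)] / [−(K₁−1)(K₂−1)] = 0.51341/0.74080 = 0.6930

β = 0.6930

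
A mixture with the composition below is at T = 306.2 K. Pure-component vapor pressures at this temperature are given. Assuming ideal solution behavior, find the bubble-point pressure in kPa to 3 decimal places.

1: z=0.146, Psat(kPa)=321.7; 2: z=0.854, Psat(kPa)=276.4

Pbub = 283.014 kPa

At the bubble point ψ → 0, so ΣzᵢKᵢ = 1 with Kᵢ = Pᵢˢᵃᵗ/P ⇒ P = ΣzᵢPᵢˢᵃᵗ.
P = 0.146·321.7 + 0.854·276.4 = 283.014 kPa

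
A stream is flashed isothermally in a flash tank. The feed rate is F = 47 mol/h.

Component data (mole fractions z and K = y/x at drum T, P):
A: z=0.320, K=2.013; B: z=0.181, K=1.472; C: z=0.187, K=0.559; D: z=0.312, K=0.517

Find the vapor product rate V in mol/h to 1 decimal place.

Let ψ = V/F and solve Σ zᵢ(Kᵢ−1)/(1+ψ(Kᵢ−1)) = 0.
Feasibility: ΣzᵢKᵢ = 1.176, Σzᵢ/Kᵢ = 1.220 — both > 1, two phases present.
Newton–Raphson from ψ = 0.42:
  ψ = 0.420: g = 0.0084, g' = -0.359 → ψ = 0.444
Converged at ψ = 0.444.
Then V = ψ·F = 0.4436·47 = 20.8 mol/h and L = F − V = 26.2 mol/h.

V = 20.8 mol/h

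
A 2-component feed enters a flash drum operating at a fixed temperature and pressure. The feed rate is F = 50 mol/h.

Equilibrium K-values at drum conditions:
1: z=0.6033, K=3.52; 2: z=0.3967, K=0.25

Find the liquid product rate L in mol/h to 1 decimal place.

Material balance + equilibrium reduce to Σ zᵢ(Kᵢ−1)/(1+V/F(Kᵢ−1)) = 0.
Feasibility: ΣzᵢKᵢ = 2.2228, Σzᵢ/Kᵢ = 1.7582 — both > 1, two phases present.
Iterate (Newton) starting at V/F = 0.39:
  V/F = 0.3900: g = 0.34622, g' = -1.4203 → V/F = 0.6338
  V/F = 0.6338: g = 0.01832, g' = -1.3786 → V/F = 0.6471
  V/F = 0.6471: g = -0.00011, g' = -1.3959 → V/F = 0.6470
Converged at V/F = 0.6470.
Then V = V/F·F = 0.6470·50 = 32.3 mol/h and L = F − V = 17.7 mol/h.

L = 17.7 mol/h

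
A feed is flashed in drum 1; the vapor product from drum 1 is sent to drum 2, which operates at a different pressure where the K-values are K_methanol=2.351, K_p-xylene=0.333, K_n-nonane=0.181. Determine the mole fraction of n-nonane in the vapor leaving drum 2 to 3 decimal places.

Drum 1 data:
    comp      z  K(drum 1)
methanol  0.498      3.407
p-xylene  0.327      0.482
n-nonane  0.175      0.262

y_n-nonane (drum 2) = 0.037

Drum 1:
Material balance + equilibrium reduce to Σ zᵢ(Kᵢ−1)/(1+ψ₁(Kᵢ−1)) = 0.
Feasibility: ΣzᵢKᵢ = 1.900, Σzᵢ/Kᵢ = 1.493 — both > 1, two phases present.
Newton iteration, ψ₁⁰ = 0.5:
  ψ₁ = 0.500: g = 0.1107, g' = -0.993 → ψ₁ = 0.611
  ψ₁ = 0.611: g = 0.0017, g' = -0.977 → ψ₁ = 0.613
Converged at ψ₁ = 0.613.
Drum-1 compositions:
  methanol: x = 0.201, y = 0.685
  p-xylene: x = 0.479, y = 0.231
  n-nonane: x = 0.320, y = 0.084
Drum-2 feed = drum-1 vapor: z₂ = (0.6853, 0.2310, 0.0837).
Drum 2:
Rachford–Rice: g(ψ₂) = Σ zᵢ(Kᵢ−1)/(1+ψ₂(Kᵢ−1)) = 0.
Feasibility: ΣzᵢKᵢ = 1.703, Σzᵢ/Kᵢ = 1.448 — both > 1, two phases present.
Newton iteration, ψ₂⁰ = 0.5:
  ψ₂ = 0.500: g = 0.2052, g' = -0.838 → ψ₂ = 0.745
  ψ₂ = 0.745: g = -0.0207, g' = -1.086 → ψ₂ = 0.726
Converged at ψ₂ = 0.726.
  methanol: x = 0.346, y = 0.814
  p-xylene: x = 0.448, y = 0.149
  n-nonane: x = 0.206, y = 0.037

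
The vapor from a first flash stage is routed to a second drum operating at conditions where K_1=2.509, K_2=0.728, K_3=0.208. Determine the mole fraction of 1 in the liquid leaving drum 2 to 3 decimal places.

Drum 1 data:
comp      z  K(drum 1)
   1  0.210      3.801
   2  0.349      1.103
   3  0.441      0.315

Drum 1:
Let ψ₁ = V/F and solve Σ zᵢ(Kᵢ−1)/(1+ψ₁(Kᵢ−1)) = 0.
Feasibility: ΣzᵢKᵢ = 1.322, Σzᵢ/Kᵢ = 1.772 — both > 1, two phases present.
Iterate (Newton) starting at ψ₁ = 0.61:
  ψ₁ = 0.610: g = -0.2679, g' = -0.838 → ψ₁ = 0.290
  ψ₁ = 0.290: g = -0.0179, g' = -0.827 → ψ₁ = 0.269
Converged at ψ₁ = 0.269.
Drum-1 compositions:
  1: x = 0.120, y = 0.455
  2: x = 0.340, y = 0.375
  3: x = 0.541, y = 0.170
Drum-2 feed = drum-1 vapor: z₂ = (0.4551, 0.3746, 0.1703).
Drum 2:
Let ψ₂ = V/F and solve Σ zᵢ(Kᵢ−1)/(1+ψ₂(Kᵢ−1)) = 0.
Check two-phase: ΣzᵢKᵢ = 1.450 > 1 and Σzᵢ/Kᵢ = 1.515 > 1, so g(0) = 0.450 > 0 and g(1) = -0.515 < 0.
Newton–Raphson from ψ₂ = 0.5:
  ψ₂ = 0.500: g = 0.0502, g' = -0.667 → ψ₂ = 0.575
  ψ₂ = 0.575: g = -0.0009, g' = -0.696 → ψ₂ = 0.574
Converged at ψ₂ = 0.574.
  1: x = 0.244, y = 0.612
  2: x = 0.444, y = 0.323
  3: x = 0.312, y = 0.065

x_1 (drum 2) = 0.244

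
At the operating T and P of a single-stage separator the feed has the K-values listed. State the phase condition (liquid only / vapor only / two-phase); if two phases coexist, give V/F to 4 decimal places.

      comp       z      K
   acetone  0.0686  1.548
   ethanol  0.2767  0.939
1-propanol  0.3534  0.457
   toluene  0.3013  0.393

liquid only

ΣzᵢKᵢ = 0.6459; Σzᵢ/Kᵢ = 1.8790.
Since ΣzᵢKᵢ < 1 the mixture is below its bubble point — single liquid phase.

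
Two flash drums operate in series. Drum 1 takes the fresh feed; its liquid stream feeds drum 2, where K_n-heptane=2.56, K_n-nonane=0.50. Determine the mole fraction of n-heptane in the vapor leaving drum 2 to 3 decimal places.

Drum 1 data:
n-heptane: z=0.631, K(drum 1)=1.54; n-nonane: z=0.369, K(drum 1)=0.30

y_n-heptane (drum 2) = 0.621

Drum 1:
Material balance + equilibrium reduce to Σ zᵢ(Kᵢ−1)/(1+ψ₁(Kᵢ−1)) = 0.
Check two-phase: ΣzᵢKᵢ = 1.082 > 1 and Σzᵢ/Kᵢ = 1.640 > 1, so g(0) = 0.082 > 0 and g(1) = -0.640 < 0.
Iterate (Newton) starting at ψ₁ = 0.61:
  ψ₁ = 0.610: g = -0.1945, g' = -0.655 → ψ₁ = 0.313
  ψ₁ = 0.313: g = -0.0393, g' = -0.431 → ψ₁ = 0.222
  ψ₁ = 0.222: g = -0.0015, g' = -0.400 → ψ₁ = 0.218
Converged at ψ₁ = 0.218.
Drum-1 compositions:
  n-heptane: x = 0.565, y = 0.869
  n-nonane: x = 0.435, y = 0.131
Drum-2 feed = drum-1 liquid: z₂ = (0.5645, 0.4355).
Drum 2:
Rachford–Rice: g(ψ₂) = Σ zᵢ(Kᵢ−1)/(1+ψ₂(Kᵢ−1)) = 0.
g(0) = ΣzᵢKᵢ − 1 = 0.663 and g(1) = 1 − Σzᵢ/Kᵢ = -0.091, so a root lies in (0, 1).
Newton–Raphson from ψ₂ = 0.5:
  ψ₂ = 0.500: g = 0.2044, g' = -0.627 → ψ₂ = 0.826
  ψ₂ = 0.826: g = 0.0139, g' = -0.578 → ψ₂ = 0.850
Converged at ψ₂ = 0.850.
  n-heptane: x = 0.243, y = 0.621
  n-nonane: x = 0.757, y = 0.379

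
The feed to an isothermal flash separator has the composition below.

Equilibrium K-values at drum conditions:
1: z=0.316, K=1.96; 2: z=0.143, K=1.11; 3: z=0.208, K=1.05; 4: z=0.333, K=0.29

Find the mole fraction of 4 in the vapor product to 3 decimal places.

Material balance + equilibrium reduce to Σ zᵢ(Kᵢ−1)/(1+β(Kᵢ−1)) = 0.
g(0) = ΣzᵢKᵢ − 1 = 0.093 and g(1) = 1 − Σzᵢ/Kᵢ = -0.636, so a root lies in (0, 1).
Newton iteration, β⁰ = 0.44:
  β = 0.440: g = -0.1054, g' = -0.501 → β = 0.230
  β = 0.230: g = -0.0083, g' = -0.437 → β = 0.211
Converged at β = 0.211.
Compositions from xᵢ = zᵢ/(1+β(Kᵢ−1)), yᵢ = Kᵢxᵢ:
  1: x = 0.263, y = 0.515
  2: x = 0.140, y = 0.155
  3: x = 0.206, y = 0.216
  4: x = 0.392, y = 0.114

y_4 = 0.114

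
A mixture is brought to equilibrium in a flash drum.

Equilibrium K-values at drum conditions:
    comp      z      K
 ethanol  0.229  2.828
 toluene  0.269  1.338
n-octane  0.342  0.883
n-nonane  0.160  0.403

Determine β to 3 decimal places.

Material balance + equilibrium reduce to Σ zᵢ(Kᵢ−1)/(1+β(Kᵢ−1)) = 0.
Check two-phase: ΣzᵢKᵢ = 1.374 > 1 and Σzᵢ/Kᵢ = 1.066 > 1, so g(0) = 0.374 > 0 and g(1) = -0.066 < 0.
Iterate (Newton) starting at β = 0.69:
  β = 0.690: g = 0.0529, g' = -0.340 → β = 0.845
  β = 0.845: g = -0.0021, g' = -0.375 → β = 0.840
Converged at β = 0.840.

β = 0.840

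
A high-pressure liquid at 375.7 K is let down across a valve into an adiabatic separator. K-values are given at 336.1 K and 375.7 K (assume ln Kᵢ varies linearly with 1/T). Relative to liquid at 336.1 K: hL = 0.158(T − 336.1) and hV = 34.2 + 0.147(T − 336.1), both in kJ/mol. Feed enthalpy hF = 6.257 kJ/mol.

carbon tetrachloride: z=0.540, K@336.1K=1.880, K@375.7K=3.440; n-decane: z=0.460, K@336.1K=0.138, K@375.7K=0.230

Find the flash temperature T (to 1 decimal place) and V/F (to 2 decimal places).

Adiabatic flash: solve Rachford–Rice at each trial T, then check hF = ψ·hV(T) + (1−ψ)·hL(T).
  T = 336.1 K: K = (1.880, 0.138), RR gives ψ = 0.104, H_out = 3.547 kJ/mol
  T = 375.7 K: K = (3.440, 0.230), RR gives ψ = 0.513, H_out = 23.570 kJ/mol
  T = 355.9 K: K = (2.586, 0.181), RR gives ψ = 0.369, H_out = 15.671 kJ/mol
  T = 346.0 K: K = (2.215, 0.159), RR gives ψ = 0.263, H_out = 10.535 kJ/mol
  T = 341.1 K: K = (2.045, 0.148), RR gives ψ = 0.194, H_out = 7.402 kJ/mol
  T = 338.6 K: K = (1.961, 0.143), RR gives ψ = 0.152, H_out = 5.575 kJ/mol
  T = 339.9 K: K = (2.004, 0.146), RR gives ψ = 0.174, H_out = 6.548 kJ/mol
Linear interpolation between T = 338.6 (H_out = 5.575) and T = 339.9 (H_out = 6.548) on hF = 6.257 gives T ≈ 339.5 K, at which ψ = 0.17.

T = 339.5 K, V/F = 0.17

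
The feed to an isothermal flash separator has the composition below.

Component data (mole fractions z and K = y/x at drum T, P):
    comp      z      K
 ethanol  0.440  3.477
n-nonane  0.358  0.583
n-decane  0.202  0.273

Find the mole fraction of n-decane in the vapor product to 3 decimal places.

y_n-decane = 0.095

Newton–Raphson from β = 0.5:
  β = 0.500: g = 0.0675, g' = -0.902 → β = 0.575
  β = 0.575: g = 0.0009, g' = -0.882 → β = 0.576
Converged at β = 0.576.
Compositions from xᵢ = zᵢ/(1+β(Kᵢ−1)), yᵢ = Kᵢxᵢ:
  ethanol: x = 0.181, y = 0.630
  n-nonane: x = 0.471, y = 0.275
  n-decane: x = 0.348, y = 0.095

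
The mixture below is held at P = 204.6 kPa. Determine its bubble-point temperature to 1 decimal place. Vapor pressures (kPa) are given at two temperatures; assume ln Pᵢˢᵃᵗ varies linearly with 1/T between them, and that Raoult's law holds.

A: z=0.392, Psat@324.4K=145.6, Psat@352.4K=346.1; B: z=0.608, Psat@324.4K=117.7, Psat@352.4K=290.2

Bubble-point temperature: ΣzᵢPᵢˢᵃᵗ(T) = P. Interpolate ln Pᵢˢᵃᵗ = aᵢ + bᵢ/T.
  T = 324.4 K: ΣzᵢPᵢˢᵃᵗ = 128.64 kPa
  T = 352.4 K: ΣzᵢPᵢˢᵃᵗ = 312.11 kPa
  T = 338.4 K: ΣzᵢPᵢˢᵃᵗ = 204.07 kPa
  T = 345.4 K: ΣzᵢPᵢˢᵃᵗ = 253.46 kPa
  T = 341.9 K: ΣzᵢPᵢˢᵃᵗ = 227.68 kPa
  T = 340.1 K: ΣzᵢPᵢˢᵃᵗ = 215.28 kPa
Interpolating between 338.4 K and 340.1 K gives T ≈ 338.5 K.

T = 338.5 K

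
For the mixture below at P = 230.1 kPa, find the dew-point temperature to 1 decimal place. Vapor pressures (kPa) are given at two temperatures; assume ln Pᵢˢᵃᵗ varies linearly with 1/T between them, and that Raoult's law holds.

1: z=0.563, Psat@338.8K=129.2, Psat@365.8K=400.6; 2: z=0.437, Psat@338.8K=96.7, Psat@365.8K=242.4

Dew-point temperature: Σzᵢ·P/Pᵢˢᵃᵗ(T) = 1. Interpolate ln Pᵢˢᵃᵗ = aᵢ + bᵢ/T.
  T = 338.8 K: ΣzᵢP/Pᵢˢᵃᵗ = 2.0425
  T = 365.8 K: ΣzᵢP/Pᵢˢᵃᵗ = 0.7382
  T = 352.3 K: ΣzᵢP/Pᵢˢᵃᵗ = 1.2025
  T = 359.1 K: ΣzᵢP/Pᵢˢᵃᵗ = 0.9359
  T = 355.7 K: ΣzᵢP/Pᵢˢᵃᵗ = 1.0595
  T = 357.4 K: ΣzᵢP/Pᵢˢᵃᵗ = 0.9955
Interpolating between 355.7 K and 357.4 K gives T ≈ 357.3 K.

T = 357.3 K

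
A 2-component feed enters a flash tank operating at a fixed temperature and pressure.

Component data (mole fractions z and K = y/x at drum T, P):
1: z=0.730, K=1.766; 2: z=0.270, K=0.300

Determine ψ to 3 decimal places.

Let ψ = V/F and solve Σ zᵢ(Kᵢ−1)/(1+ψ(Kᵢ−1)) = 0.
Feasibility: ΣzᵢKᵢ = 1.370, Σzᵢ/Kᵢ = 1.313 — both > 1, two phases present.
Newton iteration, ψ⁰ = 0.5:
  ψ = 0.500: g = 0.1136, g' = -0.537 → ψ = 0.711
  ψ = 0.711: g = -0.0146, g' = -0.704 → ψ = 0.691
  ψ = 0.691: g = -0.0003, g' = -0.679 → ψ = 0.690
Converged at ψ = 0.690.

ψ = 0.690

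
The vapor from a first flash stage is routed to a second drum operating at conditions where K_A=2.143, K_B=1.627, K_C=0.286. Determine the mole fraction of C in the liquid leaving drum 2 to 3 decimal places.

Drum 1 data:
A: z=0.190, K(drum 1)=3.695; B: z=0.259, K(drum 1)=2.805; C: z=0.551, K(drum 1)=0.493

x_C (drum 2) = 0.538

Drum 1:
Newton iteration, ψ₁⁰ = 0.5:
  ψ₁ = 0.500: g = 0.0896, g' = -0.738 → ψ₁ = 0.621
  ψ₁ = 0.621: g = 0.0039, g' = -0.682 → ψ₁ = 0.627
Converged at ψ₁ = 0.627.
Drum-1 compositions:
  A: x = 0.071, y = 0.261
  B: x = 0.121, y = 0.341
  C: x = 0.808, y = 0.398
Drum-2 feed = drum-1 vapor: z₂ = (0.2610, 0.3407, 0.3983).
Drum 2:
Let ψ₂ = V/F and solve Σ zᵢ(Kᵢ−1)/(1+ψ₂(Kᵢ−1)) = 0.
Feasibility: ΣzᵢKᵢ = 1.228, Σzᵢ/Kᵢ = 1.724 — both > 1, two phases present.
Newton–Raphson from ψ₂ = 0.51:
  ψ₂ = 0.510: g = -0.0969, g' = -0.715 → ψ₂ = 0.374
  ψ₂ = 0.374: g = -0.0063, g' = -0.633 → ψ₂ = 0.365
Converged at ψ₂ = 0.365.
  A: x = 0.184, y = 0.395
  B: x = 0.277, y = 0.451
  C: x = 0.538, y = 0.154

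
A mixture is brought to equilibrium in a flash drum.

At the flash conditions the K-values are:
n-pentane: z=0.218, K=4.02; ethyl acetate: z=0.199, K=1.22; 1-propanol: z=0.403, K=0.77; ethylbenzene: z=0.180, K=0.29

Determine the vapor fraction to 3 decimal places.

Iterate (Newton) starting at ψ = 0.56:
  ψ = 0.560: g = -0.0349, g' = -0.560 → ψ = 0.498
Converged at ψ = 0.498.

ψ = 0.498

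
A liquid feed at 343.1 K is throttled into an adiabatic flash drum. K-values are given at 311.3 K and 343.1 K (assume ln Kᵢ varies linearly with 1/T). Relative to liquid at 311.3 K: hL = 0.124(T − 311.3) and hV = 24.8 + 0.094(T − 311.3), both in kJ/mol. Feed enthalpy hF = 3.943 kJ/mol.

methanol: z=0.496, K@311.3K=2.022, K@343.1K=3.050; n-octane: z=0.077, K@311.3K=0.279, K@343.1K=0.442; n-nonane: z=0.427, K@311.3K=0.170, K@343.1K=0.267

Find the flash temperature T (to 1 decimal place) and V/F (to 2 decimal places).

Adiabatic flash: solve Rachford–Rice at each trial T, then check hF = ψ·hV(T) + (1−ψ)·hL(T).
  T = 311.3 K: K = (2.022, 0.279, 0.170), RR gives ψ = 0.117, H_out = 2.890 kJ/mol
  T = 343.1 K: K = (3.050, 0.442, 0.267), RR gives ψ = 0.454, H_out = 14.769 kJ/mol
  T = 327.2 K: K = (2.508, 0.355, 0.215), RR gives ψ = 0.315, H_out = 9.629 kJ/mol
  T = 319.2 K: K = (2.257, 0.315, 0.192), RR gives ψ = 0.227, H_out = 6.552 kJ/mol
  T = 315.2 K: K = (2.136, 0.297, 0.181), RR gives ψ = 0.175, H_out = 4.798 kJ/mol
  T = 313.2 K: K = (2.077, 0.288, 0.175), RR gives ψ = 0.146, H_out = 3.847 kJ/mol
Linear interpolation between T = 313.2 (H_out = 3.847) and T = 315.2 (H_out = 4.798) on hF = 3.943 gives T ≈ 313.4 K, at which ψ = 0.15.

T = 313.4 K, V/F = 0.15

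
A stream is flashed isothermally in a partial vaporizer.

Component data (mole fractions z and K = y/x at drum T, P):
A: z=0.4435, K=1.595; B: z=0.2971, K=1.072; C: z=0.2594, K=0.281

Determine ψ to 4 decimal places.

Newton iteration, ψ⁰ = 0.5:
  ψ = 0.5000: g = -0.06717, g' = -0.4216 → ψ = 0.3407
  ψ = 0.3407: g = -0.00673, g' = -0.3452 → ψ = 0.3212
  ψ = 0.3212: g = -0.00006, g' = -0.3389 → ψ = 0.3210
Converged at ψ = 0.3210.

ψ = 0.3210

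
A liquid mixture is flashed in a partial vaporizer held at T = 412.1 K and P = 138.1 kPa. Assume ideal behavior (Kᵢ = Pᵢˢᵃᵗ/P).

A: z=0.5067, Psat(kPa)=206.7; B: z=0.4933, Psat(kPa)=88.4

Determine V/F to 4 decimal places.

V/F = 0.4149

Raoult's law: Kᵢ = Pᵢˢᵃᵗ/P = Pᵢˢᵃᵗ/138.1.
  K_A = 206.7/138.1 = 1.496741, K_B = 88.4/138.1 = 0.640116
Rachford–Rice: g(V/F) = Σ zᵢ(Kᵢ−1)/(1+V/F(Kᵢ−1)) = 0.
Check two-phase: ΣzᵢKᵢ = 1.0742 > 1 and Σzᵢ/Kᵢ = 1.1092 > 1, so g(0) = 0.0742 > 0 and g(1) = -0.1092 < 0.
Binary case is linear: z₁(K₁−1)(1+V/F(K₂−1)) + z₂(K₂−1)(1+V/F(K₁−1)) = 0
⇒ V/F = [z₁(K₁−1)+z₂(K₂−1)] / [−(K₁−1)(K₂−1)] = 0.07417/0.17877 = 0.4149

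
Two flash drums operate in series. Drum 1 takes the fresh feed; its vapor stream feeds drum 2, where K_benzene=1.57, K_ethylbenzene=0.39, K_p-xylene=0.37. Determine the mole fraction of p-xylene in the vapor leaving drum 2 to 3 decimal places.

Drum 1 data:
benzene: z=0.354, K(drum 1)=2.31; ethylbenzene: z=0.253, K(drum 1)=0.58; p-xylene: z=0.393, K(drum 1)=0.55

y_p-xylene (drum 2) = 0.106

Drum 1:
Let ψ₁ = V/F and solve Σ zᵢ(Kᵢ−1)/(1+ψ₁(Kᵢ−1)) = 0.
Check two-phase: ΣzᵢKᵢ = 1.181 > 1 and Σzᵢ/Kᵢ = 1.304 > 1, so g(0) = 0.181 > 0 and g(1) = -0.304 < 0.
Iterate (Newton) starting at ψ₁ = 0.66:
  ψ₁ = 0.660: g = -0.1499, g' = -0.421 → ψ₁ = 0.304
  ψ₁ = 0.304: g = 0.0049, g' = -0.476 → ψ₁ = 0.314
Converged at ψ₁ = 0.314.
Drum-1 compositions:
  benzene: x = 0.251, y = 0.579
  ethylbenzene: x = 0.292, y = 0.169
  p-xylene: x = 0.458, y = 0.252
Drum-2 feed = drum-1 vapor: z₂ = (0.5791, 0.1691, 0.2518).
Drum 2:
Let ψ₂ = V/F and solve Σ zᵢ(Kᵢ−1)/(1+ψ₂(Kᵢ−1)) = 0.
Feasibility: ΣzᵢKᵢ = 1.068, Σzᵢ/Kᵢ = 1.483 — both > 1, two phases present.
Newton–Raphson from ψ₂ = 0.35:
  ψ₂ = 0.350: g = -0.0594, g' = -0.397 → ψ₂ = 0.200
  ψ₂ = 0.200: g = -0.0027, g' = -0.364 → ψ₂ = 0.193
Converged at ψ₂ = 0.193.
  benzene: x = 0.522, y = 0.819
  ethylbenzene: x = 0.192, y = 0.075
  p-xylene: x = 0.287, y = 0.106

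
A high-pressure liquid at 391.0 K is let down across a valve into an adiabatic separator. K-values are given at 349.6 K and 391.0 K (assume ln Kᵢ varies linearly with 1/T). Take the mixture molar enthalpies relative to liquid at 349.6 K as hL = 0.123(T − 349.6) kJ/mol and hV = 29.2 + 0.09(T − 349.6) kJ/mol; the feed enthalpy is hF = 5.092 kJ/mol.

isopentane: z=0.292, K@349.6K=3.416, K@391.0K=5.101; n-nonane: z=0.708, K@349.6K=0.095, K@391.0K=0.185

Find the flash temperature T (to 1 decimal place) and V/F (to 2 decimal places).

Adiabatic flash: solve Rachford–Rice at each trial T, then check hF = ψ·hV(T) + (1−ψ)·hL(T).
  T = 349.6 K: K = (3.416, 0.095), RR gives ψ = 0.030, H_out = 0.864 kJ/mol
  T = 391.0 K: K = (5.101, 0.185), RR gives ψ = 0.186, H_out = 10.259 kJ/mol
  T = 370.3 K: K = (4.221, 0.135), RR gives ψ = 0.118, H_out = 5.906 kJ/mol
  T = 360.0 K: K = (3.811, 0.114), RR gives ψ = 0.078, H_out = 3.521 kJ/mol
  T = 365.1 K: K = (4.012, 0.124), RR gives ψ = 0.098, H_out = 4.726 kJ/mol
  T = 367.7 K: K = (4.116, 0.130), RR gives ψ = 0.108, H_out = 5.322 kJ/mol
  T = 366.4 K: K = (4.064, 0.127), RR gives ψ = 0.103, H_out = 5.026 kJ/mol
Linear interpolation between T = 366.4 (H_out = 5.026) and T = 367.7 (H_out = 5.322) on hF = 5.092 gives T ≈ 366.7 K, at which ψ = 0.10.

T = 366.7 K, V/F = 0.10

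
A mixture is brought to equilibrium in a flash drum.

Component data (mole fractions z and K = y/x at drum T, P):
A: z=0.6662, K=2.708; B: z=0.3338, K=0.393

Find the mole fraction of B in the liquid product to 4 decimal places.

x_B = 0.7378

Rachford–Rice: g(ψ) = Σ zᵢ(Kᵢ−1)/(1+ψ(Kᵢ−1)) = 0.
g(0) = ΣzᵢKᵢ − 1 = 0.9353 and g(1) = 1 − Σzᵢ/Kᵢ = -0.0954, so a root lies in (0, 1).
Binary case is linear: z₁(K₁−1)(1+ψ(K₂−1)) + z₂(K₂−1)(1+ψ(K₁−1)) = 0
⇒ ψ = [z₁(K₁−1)+z₂(K₂−1)] / [−(K₁−1)(K₂−1)] = 0.93525/1.03676 = 0.9021
Compositions from xᵢ = zᵢ/(1+ψ(Kᵢ−1)), yᵢ = Kᵢxᵢ:
  A: x = 0.2622, y = 0.7100
  B: x = 0.7378, y = 0.2900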